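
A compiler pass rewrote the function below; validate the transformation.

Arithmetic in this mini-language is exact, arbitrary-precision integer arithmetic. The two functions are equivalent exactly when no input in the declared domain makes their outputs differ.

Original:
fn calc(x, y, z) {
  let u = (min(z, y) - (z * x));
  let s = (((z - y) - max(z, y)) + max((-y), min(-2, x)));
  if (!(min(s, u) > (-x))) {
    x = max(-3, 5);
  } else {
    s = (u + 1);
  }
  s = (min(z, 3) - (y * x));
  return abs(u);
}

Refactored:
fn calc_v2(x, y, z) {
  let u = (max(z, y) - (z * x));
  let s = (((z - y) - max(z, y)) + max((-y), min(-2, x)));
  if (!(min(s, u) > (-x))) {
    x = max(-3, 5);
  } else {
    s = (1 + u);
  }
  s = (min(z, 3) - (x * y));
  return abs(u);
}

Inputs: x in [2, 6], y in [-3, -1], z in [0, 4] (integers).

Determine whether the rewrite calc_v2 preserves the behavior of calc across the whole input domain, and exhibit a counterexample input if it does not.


These are not equivalent — on x=2, y=-3, z=0 the outputs split (3 vs 0).
calc: u=-3, then s=6, then (!(min(s, u) > (-x))) is true, then x=5, then s=15, then returns 3
calc_v2: u=0, then s=6, then (!(min(s, u) > (-x))) is false, then s=1, then s=6, then returns 0
verdict: not equivalent; witness: x=2, y=-3, z=0


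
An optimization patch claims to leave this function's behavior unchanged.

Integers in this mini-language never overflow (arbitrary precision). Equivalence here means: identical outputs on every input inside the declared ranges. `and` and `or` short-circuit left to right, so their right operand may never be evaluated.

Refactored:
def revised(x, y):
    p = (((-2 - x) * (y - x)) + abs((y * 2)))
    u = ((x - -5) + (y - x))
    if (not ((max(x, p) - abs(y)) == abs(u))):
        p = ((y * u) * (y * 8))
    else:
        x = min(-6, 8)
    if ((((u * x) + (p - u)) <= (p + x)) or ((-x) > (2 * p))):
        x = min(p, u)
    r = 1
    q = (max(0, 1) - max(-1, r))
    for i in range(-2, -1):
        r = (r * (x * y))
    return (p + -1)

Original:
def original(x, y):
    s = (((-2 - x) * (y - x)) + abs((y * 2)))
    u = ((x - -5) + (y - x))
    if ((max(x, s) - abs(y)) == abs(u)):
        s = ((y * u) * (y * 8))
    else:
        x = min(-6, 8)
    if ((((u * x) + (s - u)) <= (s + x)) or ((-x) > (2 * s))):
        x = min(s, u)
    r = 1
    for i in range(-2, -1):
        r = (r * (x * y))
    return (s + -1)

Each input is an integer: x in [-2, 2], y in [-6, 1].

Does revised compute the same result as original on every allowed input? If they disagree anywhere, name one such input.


Evaluate both at x=-2, y=-6.
original: s=12, then u=-1, then ((max(x, s) - abs(y)) == abs(u)) is false, then x=-6, then ((((u * x) + (s - u)) <= (s + x)) or ((-x) > (2 * s))) is false, then r=1, then (i=-2), then r=36, then returns 11
revised: p=12, then u=-1, then (not ((max(x, p) - abs(y)) == abs(u))) is true, then p=-288, then ((((u * x) + (p - u)) <= (p + x)) or ((-x) > (2 * p))) is true, then x=-288, then r=1, then q=0, then (i=-2), then r=1728, then returns -289
11 != -289, so the rewrite changes behavior.
verdict: not equivalent; witness: x=-2, y=-6


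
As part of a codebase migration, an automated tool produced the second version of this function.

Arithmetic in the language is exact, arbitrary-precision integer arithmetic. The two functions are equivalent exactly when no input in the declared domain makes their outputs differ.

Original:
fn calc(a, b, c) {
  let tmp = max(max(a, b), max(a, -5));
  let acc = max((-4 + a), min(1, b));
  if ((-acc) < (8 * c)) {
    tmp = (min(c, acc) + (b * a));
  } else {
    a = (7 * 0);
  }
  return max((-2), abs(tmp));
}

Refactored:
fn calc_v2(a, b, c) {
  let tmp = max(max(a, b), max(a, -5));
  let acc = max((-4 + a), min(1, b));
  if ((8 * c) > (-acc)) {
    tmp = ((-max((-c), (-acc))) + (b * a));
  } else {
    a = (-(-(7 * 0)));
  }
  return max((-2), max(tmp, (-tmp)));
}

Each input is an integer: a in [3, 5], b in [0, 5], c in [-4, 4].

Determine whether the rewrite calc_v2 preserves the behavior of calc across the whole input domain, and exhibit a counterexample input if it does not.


Differences: comparison usage differs; also min/max/abs usage differs — yet all 162 inputs agree.
verdict: equivalent


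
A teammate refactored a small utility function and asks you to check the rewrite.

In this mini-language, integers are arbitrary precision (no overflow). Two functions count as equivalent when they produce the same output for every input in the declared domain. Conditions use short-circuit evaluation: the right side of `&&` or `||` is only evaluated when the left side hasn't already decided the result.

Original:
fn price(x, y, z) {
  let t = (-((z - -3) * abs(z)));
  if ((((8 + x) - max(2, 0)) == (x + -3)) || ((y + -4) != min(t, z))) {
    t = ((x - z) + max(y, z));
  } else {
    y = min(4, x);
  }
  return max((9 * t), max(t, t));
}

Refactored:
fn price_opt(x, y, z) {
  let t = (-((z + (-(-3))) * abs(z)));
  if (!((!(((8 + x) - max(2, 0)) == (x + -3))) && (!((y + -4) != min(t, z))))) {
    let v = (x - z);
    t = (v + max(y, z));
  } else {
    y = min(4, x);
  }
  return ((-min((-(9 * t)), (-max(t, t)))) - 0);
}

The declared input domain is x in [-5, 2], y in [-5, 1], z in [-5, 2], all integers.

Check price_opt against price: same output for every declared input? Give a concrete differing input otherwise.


Comparing the listings, the differences include: constant usage differs, plus boolean connective usage differs, plus min/max/abs usage differs, plus local variable names differ, plus arithmetic usage differs, plus statement counts differ.
One worked example (x=-2, y=-1, z=-4) — price: t=4, then ((((8 + x) - max(2, 0)) == (x + -3)) || ((y + -4) != min(t, z))) is true, then t=1, then returns 9; price_opt: t=4, then (!((!(((8 + x) - max(2, 0)) == (x + -3))) && (!((y + -4) != min(t, z))))) is true, then v=2, then t=1, then returns 9; agreement on 9.
Every one of the 448 inputs gives matching results.
verdict: equivalent


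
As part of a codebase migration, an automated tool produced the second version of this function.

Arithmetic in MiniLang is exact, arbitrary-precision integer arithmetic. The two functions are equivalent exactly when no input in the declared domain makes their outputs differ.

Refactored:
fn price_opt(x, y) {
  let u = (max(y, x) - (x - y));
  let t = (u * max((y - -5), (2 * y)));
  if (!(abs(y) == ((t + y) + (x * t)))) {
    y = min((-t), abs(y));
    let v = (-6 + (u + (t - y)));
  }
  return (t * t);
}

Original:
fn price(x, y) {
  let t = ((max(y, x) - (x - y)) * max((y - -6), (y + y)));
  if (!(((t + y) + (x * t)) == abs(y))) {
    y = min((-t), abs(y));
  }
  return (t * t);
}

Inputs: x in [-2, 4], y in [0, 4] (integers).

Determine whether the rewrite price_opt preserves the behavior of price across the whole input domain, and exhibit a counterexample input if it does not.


The rewrite breaks on x=-2, y=0, where the results are 144 and 100.
price: t := 12 | (!(((t + y) + (x * t)) == abs(y))): true | y := -12 | result 144
price_opt: u := 2 | t := 10 | (!(abs(y) == ((t + y) + (x * t)))): true | y := -10 | v := 16 | result 100
verdict: not equivalent; witness: x=-2, y=0


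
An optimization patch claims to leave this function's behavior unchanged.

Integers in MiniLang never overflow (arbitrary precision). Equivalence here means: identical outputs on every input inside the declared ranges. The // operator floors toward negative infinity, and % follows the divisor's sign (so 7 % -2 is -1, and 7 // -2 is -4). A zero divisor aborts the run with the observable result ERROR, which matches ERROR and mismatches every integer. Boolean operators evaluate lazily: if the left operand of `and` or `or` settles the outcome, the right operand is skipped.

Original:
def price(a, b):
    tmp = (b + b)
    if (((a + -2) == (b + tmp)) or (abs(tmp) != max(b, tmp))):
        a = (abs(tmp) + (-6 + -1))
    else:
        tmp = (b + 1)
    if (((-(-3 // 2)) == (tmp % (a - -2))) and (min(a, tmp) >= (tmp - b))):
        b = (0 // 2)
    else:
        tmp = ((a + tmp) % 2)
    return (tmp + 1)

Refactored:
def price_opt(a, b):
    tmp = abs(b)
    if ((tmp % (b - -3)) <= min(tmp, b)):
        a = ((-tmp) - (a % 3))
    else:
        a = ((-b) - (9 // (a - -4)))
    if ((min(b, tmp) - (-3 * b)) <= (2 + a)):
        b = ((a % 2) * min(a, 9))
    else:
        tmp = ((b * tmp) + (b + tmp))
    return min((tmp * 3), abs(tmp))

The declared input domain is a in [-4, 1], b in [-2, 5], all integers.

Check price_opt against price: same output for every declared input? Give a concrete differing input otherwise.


Not equivalent: a=-4, b=-2 separates them (2 vs ERROR).
price: tmp becomes -4; next (((a + -2) == (b + tmp)) or (abs(tmp) != max(b, tmp))) evaluates to true; next a becomes -3; next (((-(-3 // 2)) == (tmp % (a - -2))) and (min(a, tmp) >= (tmp - b))) evaluates to false; next tmp becomes 1; next final value 2
price_opt: tmp becomes 2; next ((tmp % (b - -3)) <= min(tmp, b)) evaluates to false; next hits division by zero so the output is ERROR
verdict: not equivalent; witness: a=-4, b=-2


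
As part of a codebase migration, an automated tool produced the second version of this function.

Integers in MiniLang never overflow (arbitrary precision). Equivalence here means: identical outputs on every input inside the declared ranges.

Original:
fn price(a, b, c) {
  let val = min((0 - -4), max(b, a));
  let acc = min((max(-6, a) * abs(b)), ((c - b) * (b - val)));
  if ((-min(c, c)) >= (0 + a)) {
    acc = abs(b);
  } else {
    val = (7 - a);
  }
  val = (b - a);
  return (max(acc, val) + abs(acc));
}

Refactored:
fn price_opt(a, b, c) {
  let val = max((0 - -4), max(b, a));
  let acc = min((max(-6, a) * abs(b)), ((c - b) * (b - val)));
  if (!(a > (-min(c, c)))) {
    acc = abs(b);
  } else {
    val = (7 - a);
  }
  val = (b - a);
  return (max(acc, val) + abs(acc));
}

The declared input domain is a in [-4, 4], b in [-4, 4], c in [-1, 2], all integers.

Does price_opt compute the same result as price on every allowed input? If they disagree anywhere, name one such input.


Run the pair on a=-1, b=-4, c=2.
price: val = -1; acc = -18; ((-min(c, c)) >= (0 + a)) -> false; val = 8; val = -3; return 15
price_opt: val = 4; acc = -48; (!(a > (-min(c, c)))) -> false; val = 8; val = -3; return 45
15 and 45 differ, so these are not the same function on this domain.
verdict: not equivalent; witness: a=-1, b=-4, c=2


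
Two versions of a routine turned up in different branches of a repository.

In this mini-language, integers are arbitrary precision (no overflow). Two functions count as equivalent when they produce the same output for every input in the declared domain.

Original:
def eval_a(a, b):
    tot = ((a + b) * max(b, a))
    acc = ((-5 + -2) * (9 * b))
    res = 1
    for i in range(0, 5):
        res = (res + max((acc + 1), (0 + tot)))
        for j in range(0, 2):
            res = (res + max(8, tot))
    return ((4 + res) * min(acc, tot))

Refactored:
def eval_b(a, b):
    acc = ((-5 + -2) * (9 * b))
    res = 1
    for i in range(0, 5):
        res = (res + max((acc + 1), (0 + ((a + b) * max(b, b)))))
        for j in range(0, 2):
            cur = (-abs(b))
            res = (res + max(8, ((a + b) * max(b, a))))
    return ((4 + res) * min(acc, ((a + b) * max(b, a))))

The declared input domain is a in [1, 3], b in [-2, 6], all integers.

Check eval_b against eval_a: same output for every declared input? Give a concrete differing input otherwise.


Evaluate both at a=2, b=1.
eval_a: tot=6, then acc=-63, then res=1, then (i=0), then res=7, then (j=0), then res=15, then (j=1), then res=23, then (i=1), then res=29, then (j=0), then res=37, then (j=1), then res=45, then (i=2), then res=51, then (j=0), then res=59, then (j=1), then res=67, then (i=3), then res=73, then (j=0), then res=81, then (j=1), then res=89, then (i=4), then res=95, then (j=0), then res=103, then (j=1), then res=111, then returns -7245
eval_b: acc=-63, then res=1, then (i=0), then res=4, then (j=0), then cur=-1, then res=12, then (j=1), then cur=-1, then res=20, then (i=1), then res=23, then (j=0), then cur=-1, then res=31, then (j=1), then cur=-1, then res=39, then (i=2), then res=42, then (j=0), then cur=-1, then res=50, then (j=1), then cur=-1, then res=58, then (i=3), then res=61, then (j=0), then cur=-1, then res=69, then (j=1), then cur=-1, then res=77, then (i=4), then res=80, then (j=0), then cur=-1, then res=88, then (j=1), then cur=-1, then res=96, then returns -6300
-7245 and -6300 differ, so these are not the same function on this domain.
verdict: not equivalent; witness: a=2, b=1


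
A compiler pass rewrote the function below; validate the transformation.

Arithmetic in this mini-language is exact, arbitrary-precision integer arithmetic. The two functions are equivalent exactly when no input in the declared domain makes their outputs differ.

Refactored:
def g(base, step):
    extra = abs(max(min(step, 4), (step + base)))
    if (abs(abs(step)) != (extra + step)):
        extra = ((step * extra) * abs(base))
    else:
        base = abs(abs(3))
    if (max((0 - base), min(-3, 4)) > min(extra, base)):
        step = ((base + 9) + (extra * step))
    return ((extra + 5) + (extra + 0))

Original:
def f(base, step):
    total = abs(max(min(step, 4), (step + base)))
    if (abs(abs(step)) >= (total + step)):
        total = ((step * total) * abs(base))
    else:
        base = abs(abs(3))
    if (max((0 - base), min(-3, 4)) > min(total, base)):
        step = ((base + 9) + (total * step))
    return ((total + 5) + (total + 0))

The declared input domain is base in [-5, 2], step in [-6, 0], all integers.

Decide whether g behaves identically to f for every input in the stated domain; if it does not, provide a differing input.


Consider the input base=1, step=0.
f: total = 1; (abs(abs(step)) >= (total + step)) -> false; base = 3; (max((0 - base), min(-3, 4)) > min(total, base)) -> false; return 7
g: extra = 1; (abs(abs(step)) != (extra + step)) -> true; extra = 0; (max((0 - base), min(-3, 4)) > min(extra, base)) -> false; return 5
7 against 5: the behavior changed.
verdict: not equivalent; witness: base=1, step=0


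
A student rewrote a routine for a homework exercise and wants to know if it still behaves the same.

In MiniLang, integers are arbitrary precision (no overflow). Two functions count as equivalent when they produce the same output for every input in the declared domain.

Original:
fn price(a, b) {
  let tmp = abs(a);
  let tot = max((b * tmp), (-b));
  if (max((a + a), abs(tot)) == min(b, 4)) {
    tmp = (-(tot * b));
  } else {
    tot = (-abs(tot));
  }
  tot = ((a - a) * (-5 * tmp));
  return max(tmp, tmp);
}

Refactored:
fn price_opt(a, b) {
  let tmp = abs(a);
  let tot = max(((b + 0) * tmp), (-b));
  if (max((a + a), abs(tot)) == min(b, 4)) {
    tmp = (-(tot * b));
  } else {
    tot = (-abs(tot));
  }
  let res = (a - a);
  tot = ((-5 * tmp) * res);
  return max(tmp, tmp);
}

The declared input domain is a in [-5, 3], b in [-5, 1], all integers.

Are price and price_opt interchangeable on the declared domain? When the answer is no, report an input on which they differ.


Side by side, the visible changes include: arithmetic usage differs; also local variable names differ; also constant usage differs; also statement counts differ.
As a probe, take a=-2, b=1: price runs tmp=2, then tot=2, then (max((a + a), abs(tot)) == min(b, 4)) is false, then tot=-2, then tot=0, then returns 2; price_opt runs tmp=2, then tot=2, then (max((a + a), abs(tot)) == min(b, 4)) is false, then tot=-2, then res=0, then tot=0, then returns 2; both end at 2.
An exhaustive pass over the 63 declared inputs shows identical outputs.
verdict: equivalent


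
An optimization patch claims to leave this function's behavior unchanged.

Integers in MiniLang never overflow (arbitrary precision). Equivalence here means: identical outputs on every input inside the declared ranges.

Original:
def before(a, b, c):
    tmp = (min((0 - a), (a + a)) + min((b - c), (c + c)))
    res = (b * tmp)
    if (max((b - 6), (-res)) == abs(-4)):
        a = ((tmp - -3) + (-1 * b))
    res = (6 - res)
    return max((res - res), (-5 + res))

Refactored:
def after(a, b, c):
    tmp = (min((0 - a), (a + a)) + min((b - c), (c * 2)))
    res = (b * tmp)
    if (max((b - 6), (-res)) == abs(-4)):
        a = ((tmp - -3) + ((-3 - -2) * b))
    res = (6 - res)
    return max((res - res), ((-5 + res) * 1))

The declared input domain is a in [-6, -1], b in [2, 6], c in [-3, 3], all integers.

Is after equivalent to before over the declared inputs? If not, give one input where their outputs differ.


Side by side, the visible changes include: constant usage differs; also arithmetic usage differs.
One worked example (a=-3, b=5, c=-2) — before: tmp := -10 | res := -50 | (max((b - 6), (-res)) == abs(-4)): false | res := 56 | result 51; after: tmp := -10 | res := -50 | (max((b - 6), (-res)) == abs(-4)): false | res := 56 | result 51; agreement on 51.
Every one of the 210 inputs gives matching results.
verdict: equivalent


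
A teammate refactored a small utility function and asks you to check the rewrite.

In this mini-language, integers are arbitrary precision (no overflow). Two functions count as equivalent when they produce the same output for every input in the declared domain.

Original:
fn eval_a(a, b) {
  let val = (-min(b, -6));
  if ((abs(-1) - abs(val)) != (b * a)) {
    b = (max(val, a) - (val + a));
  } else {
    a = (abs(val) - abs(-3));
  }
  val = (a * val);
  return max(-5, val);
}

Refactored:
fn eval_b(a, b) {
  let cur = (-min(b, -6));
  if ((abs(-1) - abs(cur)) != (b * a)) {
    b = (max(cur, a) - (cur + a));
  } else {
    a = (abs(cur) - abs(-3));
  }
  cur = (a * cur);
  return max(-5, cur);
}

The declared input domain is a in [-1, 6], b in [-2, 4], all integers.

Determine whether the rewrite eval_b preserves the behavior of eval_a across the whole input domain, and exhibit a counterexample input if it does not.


Although local variable names differ, 56/56 inputs agree.
verdict: equivalent


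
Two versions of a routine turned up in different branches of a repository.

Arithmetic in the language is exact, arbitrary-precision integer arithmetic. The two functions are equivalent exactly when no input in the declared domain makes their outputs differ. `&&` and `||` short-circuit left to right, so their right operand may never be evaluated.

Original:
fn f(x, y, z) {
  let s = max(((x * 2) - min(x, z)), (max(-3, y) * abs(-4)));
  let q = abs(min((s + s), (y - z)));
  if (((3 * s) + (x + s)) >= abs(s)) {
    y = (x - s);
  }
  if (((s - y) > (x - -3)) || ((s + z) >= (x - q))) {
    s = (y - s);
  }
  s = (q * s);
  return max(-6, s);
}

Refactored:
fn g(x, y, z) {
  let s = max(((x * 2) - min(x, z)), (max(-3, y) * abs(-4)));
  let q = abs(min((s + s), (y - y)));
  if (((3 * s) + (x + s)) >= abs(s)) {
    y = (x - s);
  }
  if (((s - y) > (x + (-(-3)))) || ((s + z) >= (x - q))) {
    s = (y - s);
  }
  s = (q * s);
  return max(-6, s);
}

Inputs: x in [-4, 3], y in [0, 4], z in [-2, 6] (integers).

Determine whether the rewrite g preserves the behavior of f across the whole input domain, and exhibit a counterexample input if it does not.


These are not equivalent — on x=-4, y=1, z=-2 the outputs split (-6 vs 0).
f: s becomes 4; next q becomes 3; next (((3 * s) + (x + s)) >= abs(s)) evaluates to true; next y becomes -8; next (((s - y) > (x - -3)) || ((s + z) >= (x - q))) evaluates to true; next s becomes -12; next s becomes -36; next final value -6
g: s becomes 4; next q becomes 0; next (((3 * s) + (x + s)) >= abs(s)) evaluates to true; next y becomes -8; next (((s - y) > (x + (-(-3)))) || ((s + z) >= (x - q))) evaluates to true; next s becomes -12; next s becomes 0; next final value 0
verdict: not equivalent; witness: x=-4, y=1, z=-2


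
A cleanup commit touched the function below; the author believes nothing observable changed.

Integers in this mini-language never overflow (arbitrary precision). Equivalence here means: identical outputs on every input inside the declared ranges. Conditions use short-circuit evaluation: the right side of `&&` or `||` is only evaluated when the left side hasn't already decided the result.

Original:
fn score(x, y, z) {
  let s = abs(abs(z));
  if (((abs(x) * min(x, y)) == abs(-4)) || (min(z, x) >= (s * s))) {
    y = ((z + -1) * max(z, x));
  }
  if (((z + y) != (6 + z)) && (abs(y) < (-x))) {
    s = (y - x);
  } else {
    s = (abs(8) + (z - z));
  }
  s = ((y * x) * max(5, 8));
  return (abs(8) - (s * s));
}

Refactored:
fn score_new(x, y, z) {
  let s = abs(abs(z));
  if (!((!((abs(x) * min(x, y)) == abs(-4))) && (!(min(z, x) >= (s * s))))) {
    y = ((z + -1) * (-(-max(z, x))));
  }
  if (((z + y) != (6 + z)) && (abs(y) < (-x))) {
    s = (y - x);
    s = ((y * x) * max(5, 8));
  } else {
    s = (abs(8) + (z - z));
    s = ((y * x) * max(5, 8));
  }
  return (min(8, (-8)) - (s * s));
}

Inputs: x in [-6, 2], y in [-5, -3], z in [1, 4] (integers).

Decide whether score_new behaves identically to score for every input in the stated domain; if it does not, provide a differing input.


Not equivalent: x=-6, y=-5, z=1 separates them (-57592 vs -57608).
score: s := 1 | (((abs(x) * min(x, y)) == abs(-4)) || (min(z, x) >= (s * s))): false | (((z + y) != (6 + z)) && (abs(y) < (-x))): true | s := 1 | s := 240 | result -57592
score_new: s := 1 | (!((!((abs(x) * min(x, y)) == abs(-4))) && (!(min(z, x) >= (s * s))))): false | (((z + y) != (6 + z)) && (abs(y) < (-x))): true | s := 1 | s := 240 | result -57608
verdict: not equivalent; witness: x=-6, y=-5, z=1


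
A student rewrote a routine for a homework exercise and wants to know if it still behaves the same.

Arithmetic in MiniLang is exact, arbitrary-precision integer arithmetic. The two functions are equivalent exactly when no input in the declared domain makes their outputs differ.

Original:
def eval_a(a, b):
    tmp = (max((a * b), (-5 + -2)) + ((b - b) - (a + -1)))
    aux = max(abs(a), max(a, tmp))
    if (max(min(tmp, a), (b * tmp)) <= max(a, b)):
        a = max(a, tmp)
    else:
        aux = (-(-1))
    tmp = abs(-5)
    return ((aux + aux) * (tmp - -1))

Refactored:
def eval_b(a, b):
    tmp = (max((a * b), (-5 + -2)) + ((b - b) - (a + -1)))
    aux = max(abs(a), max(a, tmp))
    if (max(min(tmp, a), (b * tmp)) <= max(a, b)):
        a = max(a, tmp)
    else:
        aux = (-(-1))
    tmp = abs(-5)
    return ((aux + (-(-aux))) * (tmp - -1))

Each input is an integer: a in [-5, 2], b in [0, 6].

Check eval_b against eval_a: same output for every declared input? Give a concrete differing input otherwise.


Reading the diff, among the changes: same computation, different form.
One worked example (a=1, b=4) — eval_a: tmp = 4; aux = 4; (max(min(tmp, a), (b * tmp)) <= max(a, b)) -> false; aux = 1; tmp = 5; return 12; eval_b: tmp = 4; aux = 4; (max(min(tmp, a), (b * tmp)) <= max(a, b)) -> false; aux = 1; tmp = 5; return 12; agreement on 12.
Sweeping the whole domain (56 inputs) finds no disagreement.
verdict: equivalent


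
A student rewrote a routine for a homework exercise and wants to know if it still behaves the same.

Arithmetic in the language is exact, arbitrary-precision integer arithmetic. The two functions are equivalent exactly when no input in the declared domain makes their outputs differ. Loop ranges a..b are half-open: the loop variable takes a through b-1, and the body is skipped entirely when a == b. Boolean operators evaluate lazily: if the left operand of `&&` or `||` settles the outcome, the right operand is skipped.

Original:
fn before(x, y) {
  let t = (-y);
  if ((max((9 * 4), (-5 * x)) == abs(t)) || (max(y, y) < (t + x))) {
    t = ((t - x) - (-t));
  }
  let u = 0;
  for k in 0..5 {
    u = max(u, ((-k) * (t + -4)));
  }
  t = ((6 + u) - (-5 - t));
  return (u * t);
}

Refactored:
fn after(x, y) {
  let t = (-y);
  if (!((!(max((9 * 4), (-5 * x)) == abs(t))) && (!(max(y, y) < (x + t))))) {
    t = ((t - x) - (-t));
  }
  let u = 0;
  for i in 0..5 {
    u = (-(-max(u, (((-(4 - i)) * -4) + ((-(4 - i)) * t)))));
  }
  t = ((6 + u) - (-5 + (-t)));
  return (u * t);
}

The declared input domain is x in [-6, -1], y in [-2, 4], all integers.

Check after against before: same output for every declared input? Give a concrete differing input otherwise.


Behavior is preserved: although arithmetic usage differs; and local variable names differ; and constant usage differs; and boolean connective usage differs, the outputs never diverge.
Spot check at x=-4, y=-1 — before: t=1, then ((max((9 * 4), (-5 * x)) == abs(t)) || (max(y, y) < (t + x))) is false, then u=0, then (k=0), then u=0, then (k=1), then u=3, then (k=2), then u=6, then (k=3), then u=9, then (k=4), then u=12, then t=24, then returns 288. after: t=1, then (!((!(max((9 * 4), (-5 * x)) == abs(t))) && (!(max(y, y) < (x + t))))) is false, then u=0, then (i=0), then u=12, then (i=1), then u=12, then (i=2), then u=12, then (i=3), then u=12, then (i=4), then u=12, then t=24, then returns 288. Both give 288.
Checked all 42 inputs in the declared domain: the outputs agree on every one.
verdict: equivalent


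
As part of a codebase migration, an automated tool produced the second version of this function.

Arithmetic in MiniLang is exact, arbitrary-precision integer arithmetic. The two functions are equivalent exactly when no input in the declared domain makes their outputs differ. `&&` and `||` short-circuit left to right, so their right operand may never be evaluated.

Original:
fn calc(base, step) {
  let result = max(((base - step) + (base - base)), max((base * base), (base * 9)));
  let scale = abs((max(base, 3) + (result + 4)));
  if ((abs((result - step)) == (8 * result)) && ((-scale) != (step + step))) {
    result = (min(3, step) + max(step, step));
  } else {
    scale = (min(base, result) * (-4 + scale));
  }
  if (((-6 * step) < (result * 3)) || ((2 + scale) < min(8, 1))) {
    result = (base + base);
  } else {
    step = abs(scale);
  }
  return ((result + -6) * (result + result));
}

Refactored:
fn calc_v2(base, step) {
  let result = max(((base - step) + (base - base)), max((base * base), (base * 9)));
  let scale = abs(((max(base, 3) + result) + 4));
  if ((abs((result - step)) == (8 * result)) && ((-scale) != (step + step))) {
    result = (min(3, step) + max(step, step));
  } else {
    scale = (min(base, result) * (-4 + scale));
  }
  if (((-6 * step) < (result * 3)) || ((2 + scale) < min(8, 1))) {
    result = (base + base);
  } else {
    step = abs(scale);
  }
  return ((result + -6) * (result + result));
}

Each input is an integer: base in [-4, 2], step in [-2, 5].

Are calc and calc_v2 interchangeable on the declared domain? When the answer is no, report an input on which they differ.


This is a faithful refactor — same computation, different form, but the computed results match everywhere.
Spot check at base=1, step=1 — calc: result = 9; scale = 16; ((abs((result - step)) == (8 * result)) && ((-scale) != (step + step))) -> false; scale = 12; (((-6 * step) < (result * 3)) || ((2 + scale) < min(8, 1))) -> true; result = 2; return -16. calc_v2: result = 9; scale = 16; ((abs((result - step)) == (8 * result)) && ((-scale) != (step + step))) -> false; scale = 12; (((-6 * step) < (result * 3)) || ((2 + scale) < min(8, 1))) -> true; result = 2; return -16. Both give -16.
Across all 56 domain points the two functions coincide.
verdict: equivalent


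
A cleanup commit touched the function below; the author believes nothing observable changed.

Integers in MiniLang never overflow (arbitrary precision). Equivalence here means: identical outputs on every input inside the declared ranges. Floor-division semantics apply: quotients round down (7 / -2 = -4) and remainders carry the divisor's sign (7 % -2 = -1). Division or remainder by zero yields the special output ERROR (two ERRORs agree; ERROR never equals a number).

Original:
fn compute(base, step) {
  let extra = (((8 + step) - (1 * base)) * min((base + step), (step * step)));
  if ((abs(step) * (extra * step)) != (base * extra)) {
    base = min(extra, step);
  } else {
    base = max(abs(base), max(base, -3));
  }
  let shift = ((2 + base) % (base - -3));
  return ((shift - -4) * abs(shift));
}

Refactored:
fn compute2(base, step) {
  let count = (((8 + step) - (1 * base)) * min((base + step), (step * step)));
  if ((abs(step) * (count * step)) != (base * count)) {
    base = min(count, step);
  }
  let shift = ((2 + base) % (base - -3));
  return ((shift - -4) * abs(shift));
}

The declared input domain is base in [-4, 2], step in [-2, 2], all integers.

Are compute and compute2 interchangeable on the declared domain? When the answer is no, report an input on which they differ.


Run the pair on base=-4, step=-2.
compute: extra := -60 | ((abs(step) * (extra * step)) != (base * extra)): false | base := 4 | shift := 6 | result 60
compute2: count := -60 | ((abs(step) * (count * step)) != (base * count)): false | shift := 0 | result 0
60 and 0 differ, so these are not the same function on this domain.
verdict: not equivalent; witness: base=-4, step=-2


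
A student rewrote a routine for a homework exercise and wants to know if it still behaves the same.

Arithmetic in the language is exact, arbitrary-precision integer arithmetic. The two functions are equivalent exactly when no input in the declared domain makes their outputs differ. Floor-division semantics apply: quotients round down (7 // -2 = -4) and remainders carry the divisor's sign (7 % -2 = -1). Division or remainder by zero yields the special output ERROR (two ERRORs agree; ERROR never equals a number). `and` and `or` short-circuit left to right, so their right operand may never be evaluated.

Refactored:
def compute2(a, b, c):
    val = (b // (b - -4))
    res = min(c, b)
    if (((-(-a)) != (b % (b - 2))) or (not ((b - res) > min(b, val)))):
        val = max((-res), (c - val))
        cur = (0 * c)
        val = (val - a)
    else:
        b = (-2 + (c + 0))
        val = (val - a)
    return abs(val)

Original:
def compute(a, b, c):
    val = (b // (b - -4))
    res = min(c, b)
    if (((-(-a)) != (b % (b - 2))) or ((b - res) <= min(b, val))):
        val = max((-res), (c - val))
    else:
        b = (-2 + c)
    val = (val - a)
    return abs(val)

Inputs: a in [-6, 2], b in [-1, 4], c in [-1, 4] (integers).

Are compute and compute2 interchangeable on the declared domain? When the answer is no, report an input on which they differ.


Reading the diff, among the changes: constant usage differs, and comparison usage differs, and local variable names differ, and statement counts differ, and boolean connective usage differs, and arithmetic usage differs.
Tracing a=-4, b=3, c=-1: compute: val = 0; res = -1; (((-(-a)) != (b % (b - 2))) or ((b - res) <= min(b, val))) -> true; val = 1; val = 5; return 5 | compute2: val = 0; res = -1; (((-(-a)) != (b % (b - 2))) or (not ((b - res) > min(b, val)))) -> true; val = 1; cur = 0; val = 5; return 5 — matching result 5.
Checked all 324 inputs in the declared domain: the outputs agree on every one.
verdict: equivalent


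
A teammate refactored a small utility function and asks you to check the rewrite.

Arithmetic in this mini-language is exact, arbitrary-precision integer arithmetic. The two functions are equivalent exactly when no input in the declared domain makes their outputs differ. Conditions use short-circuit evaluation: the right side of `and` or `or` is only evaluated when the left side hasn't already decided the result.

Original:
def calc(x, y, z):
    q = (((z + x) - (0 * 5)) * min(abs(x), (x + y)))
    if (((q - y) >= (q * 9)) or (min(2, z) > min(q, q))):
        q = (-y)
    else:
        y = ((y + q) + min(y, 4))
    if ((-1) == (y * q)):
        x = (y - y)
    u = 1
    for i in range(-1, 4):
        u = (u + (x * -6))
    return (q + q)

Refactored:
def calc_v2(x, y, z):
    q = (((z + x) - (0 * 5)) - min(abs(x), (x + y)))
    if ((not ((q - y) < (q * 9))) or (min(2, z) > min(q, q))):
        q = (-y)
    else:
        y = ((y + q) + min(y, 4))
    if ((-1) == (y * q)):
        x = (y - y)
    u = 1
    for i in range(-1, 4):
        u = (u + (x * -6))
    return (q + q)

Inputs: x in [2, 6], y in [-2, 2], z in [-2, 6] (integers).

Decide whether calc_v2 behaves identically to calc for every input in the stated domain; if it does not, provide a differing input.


Try x=2, y=-2, z=-1.
calc: q=0, then (((q - y) >= (q * 9)) or (min(2, z) > min(q, q))) is true, then q=2, then ((-1) == (y * q)) is false, then u=1, then (i=-1), then u=-11, then (i=0), then u=-23, then (i=1), then u=-35, then (i=2), then u=-47, then (i=3), then u=-59, then returns 4
calc_v2: q=1, then ((not ((q - y) < (q * 9))) or (min(2, z) > min(q, q))) is false, then y=-3, then ((-1) == (y * q)) is false, then u=1, then (i=-1), then u=-11, then (i=0), then u=-23, then (i=1), then u=-35, then (i=2), then u=-47, then (i=3), then u=-59, then returns 2
4 against 2: the behavior changed.
verdict: not equivalent; witness: x=2, y=-2, z=-1


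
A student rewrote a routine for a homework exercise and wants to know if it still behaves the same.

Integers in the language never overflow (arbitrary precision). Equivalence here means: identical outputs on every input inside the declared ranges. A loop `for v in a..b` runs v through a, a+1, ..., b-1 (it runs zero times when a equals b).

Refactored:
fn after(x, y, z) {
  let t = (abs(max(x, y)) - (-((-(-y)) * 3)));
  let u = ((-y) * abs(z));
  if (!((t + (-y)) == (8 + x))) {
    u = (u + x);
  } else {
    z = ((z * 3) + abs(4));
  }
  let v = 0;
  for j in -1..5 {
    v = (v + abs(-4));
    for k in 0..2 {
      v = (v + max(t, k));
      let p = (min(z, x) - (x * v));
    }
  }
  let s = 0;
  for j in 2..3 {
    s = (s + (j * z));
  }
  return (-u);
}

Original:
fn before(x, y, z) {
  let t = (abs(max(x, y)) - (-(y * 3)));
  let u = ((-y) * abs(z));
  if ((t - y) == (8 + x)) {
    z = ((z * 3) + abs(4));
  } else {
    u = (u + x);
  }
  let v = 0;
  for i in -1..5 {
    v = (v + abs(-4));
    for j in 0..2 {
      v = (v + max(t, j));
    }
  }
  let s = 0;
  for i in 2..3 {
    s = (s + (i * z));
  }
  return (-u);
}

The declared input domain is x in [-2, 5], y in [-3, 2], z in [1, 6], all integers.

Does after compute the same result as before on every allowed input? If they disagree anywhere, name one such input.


Changes here: arithmetic usage differs, plus min/max/abs usage differs, plus statement counts differ, plus boolean connective usage differs, plus local variable names differ; the full 288-point sweep finds no disagreement.
verdict: equivalent


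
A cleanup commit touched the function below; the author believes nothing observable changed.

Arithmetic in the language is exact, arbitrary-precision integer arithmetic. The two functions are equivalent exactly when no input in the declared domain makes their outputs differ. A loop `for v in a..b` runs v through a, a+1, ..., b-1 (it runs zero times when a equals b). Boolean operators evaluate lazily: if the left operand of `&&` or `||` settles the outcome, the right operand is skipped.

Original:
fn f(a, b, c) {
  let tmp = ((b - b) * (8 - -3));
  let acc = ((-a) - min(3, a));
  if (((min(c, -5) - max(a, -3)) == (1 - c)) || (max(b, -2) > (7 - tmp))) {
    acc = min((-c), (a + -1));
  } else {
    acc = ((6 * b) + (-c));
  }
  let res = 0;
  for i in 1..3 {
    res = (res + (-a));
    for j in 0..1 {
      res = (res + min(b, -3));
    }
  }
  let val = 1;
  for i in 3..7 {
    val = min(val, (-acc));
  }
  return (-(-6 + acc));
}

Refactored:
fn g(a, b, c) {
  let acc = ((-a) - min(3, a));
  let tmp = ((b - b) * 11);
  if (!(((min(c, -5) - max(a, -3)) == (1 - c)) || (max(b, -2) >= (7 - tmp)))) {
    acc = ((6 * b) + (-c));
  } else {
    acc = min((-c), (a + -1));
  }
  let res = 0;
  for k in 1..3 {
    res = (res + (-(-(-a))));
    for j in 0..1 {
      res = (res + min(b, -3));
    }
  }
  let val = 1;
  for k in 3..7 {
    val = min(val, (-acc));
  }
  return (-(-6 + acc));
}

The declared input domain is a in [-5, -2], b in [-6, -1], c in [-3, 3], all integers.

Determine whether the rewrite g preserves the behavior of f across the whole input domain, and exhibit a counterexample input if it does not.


Equivalent. Although `(max(b, -2) > (7 - tmp))` became `(max(b, -2) >= (7 - tmp))`, no input in the stated domain can expose it.
Every one of the 168 inputs gives matching results.
Tracing a=-5, b=-2, c=1: f: tmp := 0 | acc := 10 | (((min(c, -5) - max(a, -3)) == (1 - c)) || (max(b, -2) > (7 - tmp))): false | acc := -13 | res := 0 | iter i=1: | res := 5 | iter j=0: | res := 2 | iter i=2: | res := 7 | iter j=0: | res := 4 | val := 1 | iter i=3: | val := 1 | iter i=4: | val := 1 | iter i=5: | val := 1 | iter i=6: | val := 1 | result 19 | g: acc := 10 | tmp := 0 | (!(((min(c, -5) - max(a, -3)) == (1 - c)) || (max(b, -2) >= (7 - tmp)))): true | acc := -13 | res := 0 | iter k=1: | res := 5 | iter j=0: | res := 2 | iter k=2: | res := 7 | iter j=0: | res := 4 | val := 1 | iter k=3: | val := 1 | iter k=4: | val := 1 | iter k=5: | val := 1 | iter k=6: | val := 1 | result 19 — matching result 19.
verdict: equivalent


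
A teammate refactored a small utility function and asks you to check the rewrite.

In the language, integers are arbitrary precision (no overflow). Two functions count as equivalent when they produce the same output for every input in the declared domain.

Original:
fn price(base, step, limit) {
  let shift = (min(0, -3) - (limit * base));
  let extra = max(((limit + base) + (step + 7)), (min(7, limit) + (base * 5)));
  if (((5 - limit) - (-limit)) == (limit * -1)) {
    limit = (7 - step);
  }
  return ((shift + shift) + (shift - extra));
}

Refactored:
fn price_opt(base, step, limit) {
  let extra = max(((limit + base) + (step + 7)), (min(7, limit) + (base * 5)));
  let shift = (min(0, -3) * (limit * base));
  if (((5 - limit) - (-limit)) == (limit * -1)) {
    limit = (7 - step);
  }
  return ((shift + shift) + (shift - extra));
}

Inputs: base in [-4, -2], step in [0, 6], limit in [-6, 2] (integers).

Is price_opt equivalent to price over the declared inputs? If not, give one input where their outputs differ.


Evaluate both at base=-4, step=0, limit=-6.
price: shift becomes -27; next extra becomes -3; next (((5 - limit) - (-limit)) == (limit * -1)) evaluates to false; next final value -78
price_opt: extra becomes -3; next shift becomes -72; next (((5 - limit) - (-limit)) == (limit * -1)) evaluates to false; next final value -213
-78 vs -213 — the two versions disagree here.
verdict: not equivalent; witness: base=-4, step=0, limit=-6


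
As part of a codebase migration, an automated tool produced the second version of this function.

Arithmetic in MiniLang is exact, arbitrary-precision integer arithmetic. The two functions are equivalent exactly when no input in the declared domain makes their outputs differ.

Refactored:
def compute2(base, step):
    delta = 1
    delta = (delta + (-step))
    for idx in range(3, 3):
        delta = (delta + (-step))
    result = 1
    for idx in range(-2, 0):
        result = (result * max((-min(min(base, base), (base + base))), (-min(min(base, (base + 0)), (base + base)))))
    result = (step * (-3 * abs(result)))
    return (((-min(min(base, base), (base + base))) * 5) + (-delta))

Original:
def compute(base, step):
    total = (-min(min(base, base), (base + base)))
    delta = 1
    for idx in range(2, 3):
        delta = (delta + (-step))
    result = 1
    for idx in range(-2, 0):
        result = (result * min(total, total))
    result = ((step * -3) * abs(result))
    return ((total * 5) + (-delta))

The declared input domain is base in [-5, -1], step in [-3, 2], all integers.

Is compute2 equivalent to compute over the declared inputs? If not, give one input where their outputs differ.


Whatever the rewrite altered, no input in the stated domain can expose a difference.
Tracing base=-4, step=0: compute: total = 8; delta = 1; [idx=2]; delta = 1; result = 1; [idx=-2]; result = 8; [idx=-1]; result = 64; result = 0; return 39 | compute2: delta = 1; delta = 1; the idx loop: no iterations; result = 1; [idx=-2]; result = 8; [idx=-1]; result = 64; result = 0; return 39 — matching result 39.
Across all 30 domain points the two functions coincide.
verdict: equivalent


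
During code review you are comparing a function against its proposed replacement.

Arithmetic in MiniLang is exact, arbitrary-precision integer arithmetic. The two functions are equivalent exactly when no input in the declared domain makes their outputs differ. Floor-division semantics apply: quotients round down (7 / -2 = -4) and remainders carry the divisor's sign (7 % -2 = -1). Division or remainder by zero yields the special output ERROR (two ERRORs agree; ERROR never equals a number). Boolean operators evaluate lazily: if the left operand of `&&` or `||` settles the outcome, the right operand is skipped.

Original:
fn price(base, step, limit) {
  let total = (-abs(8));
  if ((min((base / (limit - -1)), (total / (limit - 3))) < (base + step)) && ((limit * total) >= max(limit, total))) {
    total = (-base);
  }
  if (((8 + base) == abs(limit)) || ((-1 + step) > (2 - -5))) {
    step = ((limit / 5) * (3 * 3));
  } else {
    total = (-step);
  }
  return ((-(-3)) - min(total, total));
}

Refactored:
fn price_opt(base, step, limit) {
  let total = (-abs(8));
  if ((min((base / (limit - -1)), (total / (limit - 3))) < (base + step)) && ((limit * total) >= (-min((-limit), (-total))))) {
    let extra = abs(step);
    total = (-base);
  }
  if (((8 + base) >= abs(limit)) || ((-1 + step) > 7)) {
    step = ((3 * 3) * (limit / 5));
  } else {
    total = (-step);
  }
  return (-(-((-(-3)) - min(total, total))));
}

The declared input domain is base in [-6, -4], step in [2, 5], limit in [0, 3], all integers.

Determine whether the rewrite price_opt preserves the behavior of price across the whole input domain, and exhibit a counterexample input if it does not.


These are not equivalent — on base=-6, step=2, limit=0 the outputs split (5 vs -3).
price: total=-8, then ((min((base / (limit - -1)), (total / (limit - 3))) < (base + step)) && ((limit * total) >= max(limit, total))) is true, then total=6, then (((8 + base) == abs(limit)) || ((-1 + step) > (2 - -5))) is false, then total=-2, then returns 5
price_opt: total=-8, then ((min((base / (limit - -1)), (total / (limit - 3))) < (base + step)) && ((limit * total) >= (-min((-limit), (-total))))) is true, then extra=2, then total=6, then (((8 + base) >= abs(limit)) || ((-1 + step) > 7)) is true, then step=0, then returns -3
verdict: not equivalent; witness: base=-6, step=2, limit=0
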